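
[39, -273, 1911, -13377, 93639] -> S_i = 39*-7^i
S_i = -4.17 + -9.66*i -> [-4.17, -13.83, -23.49, -33.15, -42.81]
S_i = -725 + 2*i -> [-725, -723, -721, -719, -717]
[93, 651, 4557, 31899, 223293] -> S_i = 93*7^i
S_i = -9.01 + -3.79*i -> [-9.01, -12.8, -16.59, -20.38, -24.17]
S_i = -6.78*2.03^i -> [-6.78, -13.76, -27.94, -56.72, -115.14]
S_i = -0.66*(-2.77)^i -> [-0.66, 1.83, -5.06, 14.03, -38.86]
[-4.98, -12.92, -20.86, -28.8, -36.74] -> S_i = -4.98 + -7.94*i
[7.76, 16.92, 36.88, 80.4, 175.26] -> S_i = 7.76*2.18^i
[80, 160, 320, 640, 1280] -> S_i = 80*2^i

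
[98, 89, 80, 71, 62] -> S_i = 98 + -9*i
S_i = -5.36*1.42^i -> [-5.36, -7.61, -10.81, -15.35, -21.79]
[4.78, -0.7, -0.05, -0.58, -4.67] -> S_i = Random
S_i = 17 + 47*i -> [17, 64, 111, 158, 205]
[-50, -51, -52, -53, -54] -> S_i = -50 + -1*i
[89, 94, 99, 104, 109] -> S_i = 89 + 5*i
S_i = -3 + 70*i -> [-3, 67, 137, 207, 277]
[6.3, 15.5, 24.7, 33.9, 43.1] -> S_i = 6.30 + 9.20*i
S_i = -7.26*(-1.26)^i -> [-7.26, 9.15, -11.53, 14.52, -18.3]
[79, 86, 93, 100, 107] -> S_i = 79 + 7*i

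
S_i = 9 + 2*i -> [9, 11, 13, 15, 17]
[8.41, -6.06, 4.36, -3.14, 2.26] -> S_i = 8.41*(-0.72)^i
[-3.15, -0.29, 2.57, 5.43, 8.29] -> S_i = -3.15 + 2.86*i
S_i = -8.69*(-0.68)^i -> [-8.69, 5.91, -4.02, 2.73, -1.86]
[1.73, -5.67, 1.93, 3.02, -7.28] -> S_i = Random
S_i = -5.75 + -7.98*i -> [-5.75, -13.73, -21.71, -29.69, -37.67]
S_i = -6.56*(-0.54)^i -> [-6.56, 3.54, -1.91, 1.03, -0.56]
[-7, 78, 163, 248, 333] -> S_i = -7 + 85*i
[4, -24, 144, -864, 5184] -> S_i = 4*-6^i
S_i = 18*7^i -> [18, 126, 882, 6174, 43218]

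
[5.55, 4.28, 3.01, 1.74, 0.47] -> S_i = 5.55 + -1.27*i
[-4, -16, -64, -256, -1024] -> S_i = -4*4^i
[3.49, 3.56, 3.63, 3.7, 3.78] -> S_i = 3.49*1.02^i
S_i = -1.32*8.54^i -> [-1.32, -11.27, -96.27, -822.14, -7021.1]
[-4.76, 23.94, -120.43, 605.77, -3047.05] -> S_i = -4.76*(-5.03)^i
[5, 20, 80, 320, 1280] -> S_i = 5*4^i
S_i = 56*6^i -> [56, 336, 2016, 12096, 72576]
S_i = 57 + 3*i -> [57, 60, 63, 66, 69]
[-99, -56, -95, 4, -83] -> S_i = Random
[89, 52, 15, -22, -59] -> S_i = 89 + -37*i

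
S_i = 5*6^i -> [5, 30, 180, 1080, 6480]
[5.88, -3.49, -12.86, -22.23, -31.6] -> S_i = 5.88 + -9.37*i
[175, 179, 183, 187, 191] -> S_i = 175 + 4*i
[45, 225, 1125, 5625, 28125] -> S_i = 45*5^i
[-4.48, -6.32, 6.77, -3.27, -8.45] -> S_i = Random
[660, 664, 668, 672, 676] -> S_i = 660 + 4*i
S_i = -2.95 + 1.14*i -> [-2.95, -1.81, -0.67, 0.47, 1.61]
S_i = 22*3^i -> [22, 66, 198, 594, 1782]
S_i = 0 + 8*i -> [0, 8, 16, 24, 32]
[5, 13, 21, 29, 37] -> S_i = 5 + 8*i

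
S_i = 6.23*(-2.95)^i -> [6.23, -18.38, 54.22, -159.94, 471.82]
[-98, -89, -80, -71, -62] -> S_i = -98 + 9*i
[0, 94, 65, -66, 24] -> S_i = Random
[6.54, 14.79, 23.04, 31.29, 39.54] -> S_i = 6.54 + 8.25*i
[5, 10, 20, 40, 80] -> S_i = 5*2^i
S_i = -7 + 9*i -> [-7, 2, 11, 20, 29]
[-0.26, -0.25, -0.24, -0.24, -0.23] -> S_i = -0.26*0.97^i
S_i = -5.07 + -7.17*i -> [-5.07, -12.24, -19.41, -26.58, -33.75]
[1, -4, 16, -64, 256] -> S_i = 1*-4^i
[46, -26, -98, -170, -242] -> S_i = 46 + -72*i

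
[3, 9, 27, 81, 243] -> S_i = 3*3^i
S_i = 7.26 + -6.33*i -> [7.26, 0.93, -5.4, -11.73, -18.06]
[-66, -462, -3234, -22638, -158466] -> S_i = -66*7^i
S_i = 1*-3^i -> [1, -3, 9, -27, 81]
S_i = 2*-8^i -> [2, -16, 128, -1024, 8192]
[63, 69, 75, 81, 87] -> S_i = 63 + 6*i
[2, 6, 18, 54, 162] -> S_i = 2*3^i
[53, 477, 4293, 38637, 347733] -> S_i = 53*9^i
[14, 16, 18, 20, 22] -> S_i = 14 + 2*i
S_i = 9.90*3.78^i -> [9.9, 37.42, 141.46, 534.7, 2021.17]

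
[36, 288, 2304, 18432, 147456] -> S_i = 36*8^i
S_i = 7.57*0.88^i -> [7.57, 6.66, 5.86, 5.16, 4.54]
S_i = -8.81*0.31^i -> [-8.81, -2.73, -0.85, -0.26, -0.08]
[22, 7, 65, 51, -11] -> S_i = Random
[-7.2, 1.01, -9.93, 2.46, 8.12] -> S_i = Random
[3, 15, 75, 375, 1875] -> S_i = 3*5^i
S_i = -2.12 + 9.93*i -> [-2.12, 7.81, 17.74, 27.67, 37.6]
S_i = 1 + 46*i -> [1, 47, 93, 139, 185]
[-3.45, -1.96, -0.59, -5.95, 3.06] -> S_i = Random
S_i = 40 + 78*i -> [40, 118, 196, 274, 352]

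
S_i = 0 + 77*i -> [0, 77, 154, 231, 308]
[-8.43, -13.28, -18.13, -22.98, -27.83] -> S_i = -8.43 + -4.85*i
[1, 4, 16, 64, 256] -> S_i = 1*4^i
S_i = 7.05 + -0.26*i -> [7.05, 6.79, 6.53, 6.27, 6.01]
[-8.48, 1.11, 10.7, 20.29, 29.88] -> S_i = -8.48 + 9.59*i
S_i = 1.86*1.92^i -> [1.86, 3.57, 6.86, 13.16, 25.28]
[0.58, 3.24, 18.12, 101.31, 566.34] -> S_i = 0.58*5.59^i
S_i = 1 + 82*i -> [1, 83, 165, 247, 329]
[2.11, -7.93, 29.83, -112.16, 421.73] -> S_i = 2.11*(-3.76)^i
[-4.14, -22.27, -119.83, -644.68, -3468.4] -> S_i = -4.14*5.38^i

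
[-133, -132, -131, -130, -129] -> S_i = -133 + 1*i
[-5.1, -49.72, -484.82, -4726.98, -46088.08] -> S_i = -5.10*9.75^i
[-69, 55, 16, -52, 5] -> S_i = Random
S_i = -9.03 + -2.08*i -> [-9.03, -11.11, -13.19, -15.27, -17.35]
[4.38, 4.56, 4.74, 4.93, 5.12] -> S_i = 4.38*1.04^i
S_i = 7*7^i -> [7, 49, 343, 2401, 16807]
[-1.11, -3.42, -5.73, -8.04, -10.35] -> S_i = -1.11 + -2.31*i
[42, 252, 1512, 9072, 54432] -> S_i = 42*6^i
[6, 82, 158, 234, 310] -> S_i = 6 + 76*i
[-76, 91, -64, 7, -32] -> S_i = Random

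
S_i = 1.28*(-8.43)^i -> [1.28, -10.79, 90.96, -766.82, 6464.28]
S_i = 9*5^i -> [9, 45, 225, 1125, 5625]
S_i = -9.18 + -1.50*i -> [-9.18, -10.68, -12.18, -13.68, -15.18]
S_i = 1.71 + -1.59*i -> [1.71, 0.12, -1.47, -3.06, -4.65]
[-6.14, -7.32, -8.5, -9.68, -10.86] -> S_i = -6.14 + -1.18*i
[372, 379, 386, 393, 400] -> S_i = 372 + 7*i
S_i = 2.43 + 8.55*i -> [2.43, 10.98, 19.53, 28.08, 36.63]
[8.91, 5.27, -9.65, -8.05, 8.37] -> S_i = Random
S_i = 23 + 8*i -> [23, 31, 39, 47, 55]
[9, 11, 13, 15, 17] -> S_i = 9 + 2*i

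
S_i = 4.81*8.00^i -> [4.81, 38.48, 307.84, 2462.72, 19701.76]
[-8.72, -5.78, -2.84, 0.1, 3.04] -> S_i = -8.72 + 2.94*i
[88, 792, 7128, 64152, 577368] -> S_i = 88*9^i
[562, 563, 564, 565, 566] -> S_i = 562 + 1*i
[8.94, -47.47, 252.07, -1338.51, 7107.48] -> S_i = 8.94*(-5.31)^i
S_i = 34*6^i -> [34, 204, 1224, 7344, 44064]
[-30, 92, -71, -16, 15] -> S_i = Random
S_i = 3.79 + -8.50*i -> [3.79, -4.71, -13.21, -21.71, -30.21]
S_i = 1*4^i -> [1, 4, 16, 64, 256]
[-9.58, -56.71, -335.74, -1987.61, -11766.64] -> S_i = -9.58*5.92^i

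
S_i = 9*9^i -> [9, 81, 729, 6561, 59049]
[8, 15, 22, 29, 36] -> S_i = 8 + 7*i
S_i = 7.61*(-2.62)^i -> [7.61, -19.94, 52.24, -136.86, 358.58]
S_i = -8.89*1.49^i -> [-8.89, -13.25, -19.74, -29.41, -43.82]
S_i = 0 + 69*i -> [0, 69, 138, 207, 276]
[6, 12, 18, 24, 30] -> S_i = 6 + 6*i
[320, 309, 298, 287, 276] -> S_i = 320 + -11*i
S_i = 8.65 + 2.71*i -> [8.65, 11.36, 14.07, 16.78, 19.49]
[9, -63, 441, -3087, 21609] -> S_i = 9*-7^i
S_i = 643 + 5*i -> [643, 648, 653, 658, 663]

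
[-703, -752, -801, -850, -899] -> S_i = -703 + -49*i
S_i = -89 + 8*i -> [-89, -81, -73, -65, -57]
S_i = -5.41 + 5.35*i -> [-5.41, -0.06, 5.29, 10.64, 15.99]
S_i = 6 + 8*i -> [6, 14, 22, 30, 38]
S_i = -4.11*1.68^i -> [-4.11, -6.9, -11.6, -19.49, -32.74]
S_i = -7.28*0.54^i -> [-7.28, -3.93, -2.12, -1.15, -0.62]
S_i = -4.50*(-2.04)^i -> [-4.5, 9.18, -18.73, 38.2, -77.94]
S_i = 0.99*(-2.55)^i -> [0.99, -2.52, 6.44, -16.42, 41.86]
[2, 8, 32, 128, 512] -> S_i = 2*4^i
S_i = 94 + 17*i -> [94, 111, 128, 145, 162]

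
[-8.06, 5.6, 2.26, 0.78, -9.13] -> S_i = Random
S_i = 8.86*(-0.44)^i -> [8.86, -3.9, 1.72, -0.75, 0.33]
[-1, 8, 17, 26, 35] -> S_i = -1 + 9*i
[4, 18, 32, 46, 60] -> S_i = 4 + 14*i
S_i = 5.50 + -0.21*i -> [5.5, 5.29, 5.08, 4.87, 4.66]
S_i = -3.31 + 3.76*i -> [-3.31, 0.45, 4.21, 7.97, 11.73]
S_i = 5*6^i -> [5, 30, 180, 1080, 6480]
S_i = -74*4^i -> [-74, -296, -1184, -4736, -18944]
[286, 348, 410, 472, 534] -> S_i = 286 + 62*i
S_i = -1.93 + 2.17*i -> [-1.93, 0.24, 2.41, 4.58, 6.75]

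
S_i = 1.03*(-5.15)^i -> [1.03, -5.3, 27.32, -140.69, 724.55]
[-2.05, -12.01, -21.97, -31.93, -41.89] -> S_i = -2.05 + -9.96*i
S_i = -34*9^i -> [-34, -306, -2754, -24786, -223074]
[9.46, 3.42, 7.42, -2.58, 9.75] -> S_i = Random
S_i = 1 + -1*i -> [1, 0, -1, -2, -3]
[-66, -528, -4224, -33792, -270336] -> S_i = -66*8^i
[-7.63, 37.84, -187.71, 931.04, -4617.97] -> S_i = -7.63*(-4.96)^i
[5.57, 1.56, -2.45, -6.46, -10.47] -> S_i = 5.57 + -4.01*i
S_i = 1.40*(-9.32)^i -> [1.4, -13.05, 121.61, -1133.38, 10563.11]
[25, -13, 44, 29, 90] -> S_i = Random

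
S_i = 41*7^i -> [41, 287, 2009, 14063, 98441]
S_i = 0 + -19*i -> [0, -19, -38, -57, -76]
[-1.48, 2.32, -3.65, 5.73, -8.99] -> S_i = -1.48*(-1.57)^i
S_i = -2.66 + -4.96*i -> [-2.66, -7.62, -12.58, -17.54, -22.5]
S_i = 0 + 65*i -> [0, 65, 130, 195, 260]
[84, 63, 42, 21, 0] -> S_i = 84 + -21*i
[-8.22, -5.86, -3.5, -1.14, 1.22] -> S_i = -8.22 + 2.36*i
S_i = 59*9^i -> [59, 531, 4779, 43011, 387099]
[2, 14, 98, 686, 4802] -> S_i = 2*7^i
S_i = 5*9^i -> [5, 45, 405, 3645, 32805]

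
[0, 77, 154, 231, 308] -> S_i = 0 + 77*i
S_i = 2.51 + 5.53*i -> [2.51, 8.04, 13.57, 19.1, 24.63]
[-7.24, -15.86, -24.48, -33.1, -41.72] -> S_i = -7.24 + -8.62*i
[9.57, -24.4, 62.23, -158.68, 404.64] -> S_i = 9.57*(-2.55)^i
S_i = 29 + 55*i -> [29, 84, 139, 194, 249]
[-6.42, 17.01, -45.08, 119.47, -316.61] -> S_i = -6.42*(-2.65)^i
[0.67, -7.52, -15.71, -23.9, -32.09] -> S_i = 0.67 + -8.19*i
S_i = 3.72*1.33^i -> [3.72, 4.95, 6.58, 8.75, 11.64]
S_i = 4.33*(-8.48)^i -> [4.33, -36.72, 311.37, -2640.43, 22390.89]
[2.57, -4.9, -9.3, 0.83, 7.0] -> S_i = Random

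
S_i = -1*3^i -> [-1, -3, -9, -27, -81]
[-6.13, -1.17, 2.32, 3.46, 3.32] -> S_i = Random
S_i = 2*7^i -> [2, 14, 98, 686, 4802]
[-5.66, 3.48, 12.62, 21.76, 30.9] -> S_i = -5.66 + 9.14*i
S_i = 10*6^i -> [10, 60, 360, 2160, 12960]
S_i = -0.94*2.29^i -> [-0.94, -2.15, -4.93, -11.29, -25.85]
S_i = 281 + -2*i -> [281, 279, 277, 275, 273]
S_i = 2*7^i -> [2, 14, 98, 686, 4802]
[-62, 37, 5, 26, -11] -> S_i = Random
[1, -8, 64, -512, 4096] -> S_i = 1*-8^i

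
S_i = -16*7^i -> [-16, -112, -784, -5488, -38416]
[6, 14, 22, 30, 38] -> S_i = 6 + 8*i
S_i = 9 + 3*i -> [9, 12, 15, 18, 21]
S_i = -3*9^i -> [-3, -27, -243, -2187, -19683]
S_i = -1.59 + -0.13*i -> [-1.59, -1.72, -1.85, -1.98, -2.11]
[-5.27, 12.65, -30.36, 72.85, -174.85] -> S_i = -5.27*(-2.40)^i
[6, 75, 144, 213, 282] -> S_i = 6 + 69*i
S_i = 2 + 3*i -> [2, 5, 8, 11, 14]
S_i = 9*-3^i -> [9, -27, 81, -243, 729]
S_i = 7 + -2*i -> [7, 5, 3, 1, -1]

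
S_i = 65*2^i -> [65, 130, 260, 520, 1040]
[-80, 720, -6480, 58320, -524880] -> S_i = -80*-9^i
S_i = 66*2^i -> [66, 132, 264, 528, 1056]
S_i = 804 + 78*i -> [804, 882, 960, 1038, 1116]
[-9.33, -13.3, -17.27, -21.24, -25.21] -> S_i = -9.33 + -3.97*i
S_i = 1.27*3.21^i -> [1.27, 4.08, 13.09, 42.01, 134.84]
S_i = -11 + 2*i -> [-11, -9, -7, -5, -3]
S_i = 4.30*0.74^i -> [4.3, 3.18, 2.35, 1.74, 1.29]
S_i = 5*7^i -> [5, 35, 245, 1715, 12005]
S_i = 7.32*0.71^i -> [7.32, 5.2, 3.69, 2.62, 1.86]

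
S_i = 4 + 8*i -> [4, 12, 20, 28, 36]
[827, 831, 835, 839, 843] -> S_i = 827 + 4*i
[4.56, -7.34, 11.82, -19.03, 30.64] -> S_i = 4.56*(-1.61)^i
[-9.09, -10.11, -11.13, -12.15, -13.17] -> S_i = -9.09 + -1.02*i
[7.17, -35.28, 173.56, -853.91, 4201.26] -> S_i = 7.17*(-4.92)^i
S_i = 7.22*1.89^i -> [7.22, 13.65, 25.79, 48.74, 92.13]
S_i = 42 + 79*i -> [42, 121, 200, 279, 358]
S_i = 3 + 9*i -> [3, 12, 21, 30, 39]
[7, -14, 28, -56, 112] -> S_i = 7*-2^i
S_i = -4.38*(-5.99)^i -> [-4.38, 26.24, -157.15, 941.36, -5638.73]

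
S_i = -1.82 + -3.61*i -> [-1.82, -5.43, -9.04, -12.65, -16.26]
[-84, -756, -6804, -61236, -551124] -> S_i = -84*9^i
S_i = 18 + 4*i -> [18, 22, 26, 30, 34]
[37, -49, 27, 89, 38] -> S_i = Random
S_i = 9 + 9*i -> [9, 18, 27, 36, 45]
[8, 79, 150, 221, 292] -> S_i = 8 + 71*i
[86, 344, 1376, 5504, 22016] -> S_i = 86*4^i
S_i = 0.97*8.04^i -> [0.97, 7.8, 62.7, 504.13, 4053.18]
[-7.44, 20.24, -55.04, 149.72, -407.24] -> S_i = -7.44*(-2.72)^i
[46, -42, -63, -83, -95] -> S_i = Random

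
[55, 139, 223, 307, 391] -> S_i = 55 + 84*i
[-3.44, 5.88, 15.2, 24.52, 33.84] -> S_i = -3.44 + 9.32*i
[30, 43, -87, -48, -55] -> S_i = Random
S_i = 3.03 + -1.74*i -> [3.03, 1.29, -0.45, -2.19, -3.93]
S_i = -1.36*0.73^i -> [-1.36, -0.99, -0.72, -0.53, -0.39]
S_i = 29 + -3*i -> [29, 26, 23, 20, 17]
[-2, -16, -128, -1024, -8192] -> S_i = -2*8^i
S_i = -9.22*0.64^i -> [-9.22, -5.9, -3.78, -2.42, -1.55]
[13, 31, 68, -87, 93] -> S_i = Random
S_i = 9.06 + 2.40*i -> [9.06, 11.46, 13.86, 16.26, 18.66]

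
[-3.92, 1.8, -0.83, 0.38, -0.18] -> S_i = -3.92*(-0.46)^i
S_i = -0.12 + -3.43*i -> [-0.12, -3.55, -6.98, -10.41, -13.84]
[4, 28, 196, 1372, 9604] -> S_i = 4*7^i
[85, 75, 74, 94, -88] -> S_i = Random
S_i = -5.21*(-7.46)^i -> [-5.21, 38.87, -289.94, 2162.99, -16135.89]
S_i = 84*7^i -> [84, 588, 4116, 28812, 201684]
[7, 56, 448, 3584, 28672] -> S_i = 7*8^i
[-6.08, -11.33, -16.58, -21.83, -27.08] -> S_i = -6.08 + -5.25*i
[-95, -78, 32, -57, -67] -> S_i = Random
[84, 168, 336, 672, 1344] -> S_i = 84*2^i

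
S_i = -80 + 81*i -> [-80, 1, 82, 163, 244]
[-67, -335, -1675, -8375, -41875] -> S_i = -67*5^i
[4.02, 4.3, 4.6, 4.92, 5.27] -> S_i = 4.02*1.07^i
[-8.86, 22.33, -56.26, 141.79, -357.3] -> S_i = -8.86*(-2.52)^i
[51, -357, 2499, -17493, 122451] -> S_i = 51*-7^i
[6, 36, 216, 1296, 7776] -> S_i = 6*6^i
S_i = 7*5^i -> [7, 35, 175, 875, 4375]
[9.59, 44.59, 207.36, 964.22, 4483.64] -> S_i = 9.59*4.65^i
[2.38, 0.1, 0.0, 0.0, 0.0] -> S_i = 2.38*0.04^i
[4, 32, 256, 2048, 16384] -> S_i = 4*8^i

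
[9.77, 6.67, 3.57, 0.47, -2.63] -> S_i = 9.77 + -3.10*i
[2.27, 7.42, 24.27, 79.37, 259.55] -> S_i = 2.27*3.27^i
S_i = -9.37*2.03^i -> [-9.37, -19.02, -38.61, -78.38, -159.12]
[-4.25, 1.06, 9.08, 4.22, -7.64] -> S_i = Random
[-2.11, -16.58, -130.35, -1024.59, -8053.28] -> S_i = -2.11*7.86^i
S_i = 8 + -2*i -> [8, 6, 4, 2, 0]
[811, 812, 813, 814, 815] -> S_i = 811 + 1*i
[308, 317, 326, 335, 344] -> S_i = 308 + 9*i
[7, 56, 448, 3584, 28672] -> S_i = 7*8^i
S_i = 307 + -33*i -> [307, 274, 241, 208, 175]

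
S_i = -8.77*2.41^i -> [-8.77, -21.14, -50.94, -122.76, -295.85]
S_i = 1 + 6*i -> [1, 7, 13, 19, 25]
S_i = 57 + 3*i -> [57, 60, 63, 66, 69]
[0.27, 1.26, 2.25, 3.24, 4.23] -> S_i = 0.27 + 0.99*i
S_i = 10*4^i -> [10, 40, 160, 640, 2560]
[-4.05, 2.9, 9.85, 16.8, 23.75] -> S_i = -4.05 + 6.95*i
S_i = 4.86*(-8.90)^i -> [4.86, -43.25, 384.96, -3426.15, 30492.73]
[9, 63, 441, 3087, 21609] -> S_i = 9*7^i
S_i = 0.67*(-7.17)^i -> [0.67, -4.8, 34.44, -246.96, 1770.73]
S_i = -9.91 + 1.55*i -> [-9.91, -8.36, -6.81, -5.26, -3.71]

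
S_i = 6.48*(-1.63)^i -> [6.48, -10.56, 17.22, -28.06, 45.74]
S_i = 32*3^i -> [32, 96, 288, 864, 2592]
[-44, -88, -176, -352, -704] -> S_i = -44*2^i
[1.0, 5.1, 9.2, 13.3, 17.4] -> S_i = 1.00 + 4.10*i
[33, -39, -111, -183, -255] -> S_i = 33 + -72*i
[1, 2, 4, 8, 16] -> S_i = 1*2^i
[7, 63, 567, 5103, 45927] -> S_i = 7*9^i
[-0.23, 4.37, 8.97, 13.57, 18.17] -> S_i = -0.23 + 4.60*i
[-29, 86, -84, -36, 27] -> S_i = Random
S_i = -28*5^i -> [-28, -140, -700, -3500, -17500]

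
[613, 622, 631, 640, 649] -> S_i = 613 + 9*i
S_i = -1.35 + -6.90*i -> [-1.35, -8.25, -15.15, -22.05, -28.95]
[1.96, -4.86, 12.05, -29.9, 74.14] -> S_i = 1.96*(-2.48)^i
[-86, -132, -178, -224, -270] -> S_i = -86 + -46*i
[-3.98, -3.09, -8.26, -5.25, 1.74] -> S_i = Random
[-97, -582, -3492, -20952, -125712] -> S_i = -97*6^i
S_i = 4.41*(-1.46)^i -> [4.41, -6.44, 9.4, -13.72, 20.04]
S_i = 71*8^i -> [71, 568, 4544, 36352, 290816]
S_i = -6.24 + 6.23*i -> [-6.24, -0.01, 6.22, 12.45, 18.68]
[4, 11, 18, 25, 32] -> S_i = 4 + 7*i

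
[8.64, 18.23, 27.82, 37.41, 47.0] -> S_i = 8.64 + 9.59*i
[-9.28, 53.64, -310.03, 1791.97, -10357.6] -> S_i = -9.28*(-5.78)^i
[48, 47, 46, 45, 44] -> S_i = 48 + -1*i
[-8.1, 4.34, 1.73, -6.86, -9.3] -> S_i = Random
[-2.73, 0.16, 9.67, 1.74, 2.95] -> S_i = Random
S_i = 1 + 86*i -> [1, 87, 173, 259, 345]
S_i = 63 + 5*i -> [63, 68, 73, 78, 83]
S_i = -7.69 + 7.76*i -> [-7.69, 0.07, 7.83, 15.59, 23.35]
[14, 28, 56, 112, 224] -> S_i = 14*2^i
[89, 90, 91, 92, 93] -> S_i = 89 + 1*i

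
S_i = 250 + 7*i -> [250, 257, 264, 271, 278]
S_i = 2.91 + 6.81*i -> [2.91, 9.72, 16.53, 23.34, 30.15]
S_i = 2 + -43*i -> [2, -41, -84, -127, -170]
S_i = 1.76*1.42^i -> [1.76, 2.5, 3.55, 5.04, 7.16]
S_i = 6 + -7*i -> [6, -1, -8, -15, -22]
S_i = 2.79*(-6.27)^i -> [2.79, -17.49, 109.68, -687.71, 4311.96]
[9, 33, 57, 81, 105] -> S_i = 9 + 24*i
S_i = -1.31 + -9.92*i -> [-1.31, -11.23, -21.15, -31.07, -40.99]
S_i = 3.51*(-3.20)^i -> [3.51, -11.23, 35.94, -115.02, 368.05]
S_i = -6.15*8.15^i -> [-6.15, -50.12, -408.5, -3329.26, -27133.48]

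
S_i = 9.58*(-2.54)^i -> [9.58, -24.33, 61.81, -156.99, 398.75]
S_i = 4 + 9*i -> [4, 13, 22, 31, 40]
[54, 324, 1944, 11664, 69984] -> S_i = 54*6^i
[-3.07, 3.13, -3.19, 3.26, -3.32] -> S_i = -3.07*(-1.02)^i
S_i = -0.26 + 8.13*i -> [-0.26, 7.87, 16.0, 24.13, 32.26]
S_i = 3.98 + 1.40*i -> [3.98, 5.38, 6.78, 8.18, 9.58]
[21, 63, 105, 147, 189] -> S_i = 21 + 42*i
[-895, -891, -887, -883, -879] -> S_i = -895 + 4*i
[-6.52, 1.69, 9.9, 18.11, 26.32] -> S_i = -6.52 + 8.21*i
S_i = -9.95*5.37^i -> [-9.95, -53.43, -286.93, -1540.8, -8274.09]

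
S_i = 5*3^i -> [5, 15, 45, 135, 405]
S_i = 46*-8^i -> [46, -368, 2944, -23552, 188416]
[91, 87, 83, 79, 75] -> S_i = 91 + -4*i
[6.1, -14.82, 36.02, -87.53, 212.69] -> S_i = 6.10*(-2.43)^i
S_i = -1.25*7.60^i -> [-1.25, -9.5, -72.2, -548.72, -4170.27]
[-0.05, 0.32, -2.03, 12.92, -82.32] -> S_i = -0.05*(-6.37)^i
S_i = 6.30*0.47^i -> [6.3, 2.96, 1.39, 0.65, 0.31]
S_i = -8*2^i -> [-8, -16, -32, -64, -128]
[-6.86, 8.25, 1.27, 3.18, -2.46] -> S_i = Random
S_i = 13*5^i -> [13, 65, 325, 1625, 8125]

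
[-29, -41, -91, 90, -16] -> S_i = Random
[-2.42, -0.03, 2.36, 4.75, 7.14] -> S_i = -2.42 + 2.39*i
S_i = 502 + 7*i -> [502, 509, 516, 523, 530]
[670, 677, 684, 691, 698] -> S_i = 670 + 7*i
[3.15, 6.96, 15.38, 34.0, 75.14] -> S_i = 3.15*2.21^i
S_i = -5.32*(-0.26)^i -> [-5.32, 1.38, -0.36, 0.09, -0.02]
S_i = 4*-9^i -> [4, -36, 324, -2916, 26244]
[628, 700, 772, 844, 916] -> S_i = 628 + 72*i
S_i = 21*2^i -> [21, 42, 84, 168, 336]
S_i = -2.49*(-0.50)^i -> [-2.49, 1.25, -0.62, 0.31, -0.16]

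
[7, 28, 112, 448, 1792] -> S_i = 7*4^i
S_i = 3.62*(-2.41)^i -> [3.62, -8.72, 21.03, -50.67, 122.12]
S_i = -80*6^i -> [-80, -480, -2880, -17280, -103680]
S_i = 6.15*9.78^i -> [6.15, 60.15, 588.24, 5752.96, 56263.99]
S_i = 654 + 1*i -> [654, 655, 656, 657, 658]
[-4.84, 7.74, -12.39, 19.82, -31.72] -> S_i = -4.84*(-1.60)^i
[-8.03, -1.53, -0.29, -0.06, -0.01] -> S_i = -8.03*0.19^i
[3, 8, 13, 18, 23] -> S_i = 3 + 5*i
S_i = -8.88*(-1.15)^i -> [-8.88, 10.21, -11.74, 13.51, -15.53]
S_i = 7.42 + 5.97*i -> [7.42, 13.39, 19.36, 25.33, 31.3]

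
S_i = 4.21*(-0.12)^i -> [4.21, -0.51, 0.06, -0.01, 0.0]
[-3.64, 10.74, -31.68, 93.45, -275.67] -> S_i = -3.64*(-2.95)^i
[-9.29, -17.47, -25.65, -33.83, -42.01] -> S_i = -9.29 + -8.18*i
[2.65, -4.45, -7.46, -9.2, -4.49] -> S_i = Random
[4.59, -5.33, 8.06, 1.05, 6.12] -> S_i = Random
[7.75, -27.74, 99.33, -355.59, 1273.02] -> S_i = 7.75*(-3.58)^i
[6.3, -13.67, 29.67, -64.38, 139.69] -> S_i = 6.30*(-2.17)^i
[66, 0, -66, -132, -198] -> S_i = 66 + -66*i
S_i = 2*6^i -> [2, 12, 72, 432, 2592]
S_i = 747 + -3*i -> [747, 744, 741, 738, 735]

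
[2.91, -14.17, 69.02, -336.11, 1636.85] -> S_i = 2.91*(-4.87)^i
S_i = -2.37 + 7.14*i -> [-2.37, 4.77, 11.91, 19.05, 26.19]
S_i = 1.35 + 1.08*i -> [1.35, 2.43, 3.51, 4.59, 5.67]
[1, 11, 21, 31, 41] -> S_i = 1 + 10*i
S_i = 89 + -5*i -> [89, 84, 79, 74, 69]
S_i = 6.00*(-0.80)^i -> [6.0, -4.8, 3.84, -3.07, 2.46]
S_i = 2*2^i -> [2, 4, 8, 16, 32]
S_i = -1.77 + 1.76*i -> [-1.77, -0.01, 1.75, 3.51, 5.27]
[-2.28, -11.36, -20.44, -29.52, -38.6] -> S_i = -2.28 + -9.08*i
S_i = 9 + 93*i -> [9, 102, 195, 288, 381]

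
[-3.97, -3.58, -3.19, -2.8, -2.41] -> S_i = -3.97 + 0.39*i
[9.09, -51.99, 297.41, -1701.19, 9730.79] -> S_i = 9.09*(-5.72)^i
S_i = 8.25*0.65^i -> [8.25, 5.36, 3.49, 2.27, 1.47]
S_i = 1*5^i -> [1, 5, 25, 125, 625]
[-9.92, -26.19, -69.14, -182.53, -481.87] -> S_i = -9.92*2.64^i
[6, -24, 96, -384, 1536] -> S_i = 6*-4^i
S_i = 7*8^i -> [7, 56, 448, 3584, 28672]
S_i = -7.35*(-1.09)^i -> [-7.35, 8.01, -8.73, 9.52, -10.38]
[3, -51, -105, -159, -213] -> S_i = 3 + -54*i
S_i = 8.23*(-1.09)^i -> [8.23, -8.97, 9.78, -10.66, 11.62]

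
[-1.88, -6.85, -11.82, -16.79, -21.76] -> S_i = -1.88 + -4.97*i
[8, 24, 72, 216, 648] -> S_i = 8*3^i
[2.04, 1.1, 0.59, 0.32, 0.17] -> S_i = 2.04*0.54^i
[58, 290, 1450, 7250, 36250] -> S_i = 58*5^i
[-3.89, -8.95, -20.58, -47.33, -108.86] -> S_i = -3.89*2.30^i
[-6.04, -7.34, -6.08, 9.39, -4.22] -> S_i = Random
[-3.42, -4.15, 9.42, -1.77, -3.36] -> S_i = Random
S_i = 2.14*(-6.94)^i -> [2.14, -14.85, 103.07, -715.31, 4964.23]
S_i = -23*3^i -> [-23, -69, -207, -621, -1863]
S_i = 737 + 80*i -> [737, 817, 897, 977, 1057]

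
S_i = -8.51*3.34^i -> [-8.51, -28.42, -94.93, -317.08, -1059.05]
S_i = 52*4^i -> [52, 208, 832, 3328, 13312]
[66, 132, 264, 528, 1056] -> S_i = 66*2^i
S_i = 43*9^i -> [43, 387, 3483, 31347, 282123]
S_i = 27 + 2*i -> [27, 29, 31, 33, 35]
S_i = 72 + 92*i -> [72, 164, 256, 348, 440]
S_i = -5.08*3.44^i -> [-5.08, -17.48, -60.11, -206.79, -711.37]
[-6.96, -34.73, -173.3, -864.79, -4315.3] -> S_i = -6.96*4.99^i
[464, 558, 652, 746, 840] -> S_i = 464 + 94*i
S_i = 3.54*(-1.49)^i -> [3.54, -5.27, 7.86, -11.71, 17.45]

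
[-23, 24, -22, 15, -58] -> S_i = Random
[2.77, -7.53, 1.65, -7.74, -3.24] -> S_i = Random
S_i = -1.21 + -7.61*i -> [-1.21, -8.82, -16.43, -24.04, -31.65]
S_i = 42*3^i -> [42, 126, 378, 1134, 3402]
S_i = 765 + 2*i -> [765, 767, 769, 771, 773]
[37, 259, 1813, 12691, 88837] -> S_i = 37*7^i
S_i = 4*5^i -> [4, 20, 100, 500, 2500]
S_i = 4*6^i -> [4, 24, 144, 864, 5184]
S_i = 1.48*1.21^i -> [1.48, 1.79, 2.17, 2.62, 3.17]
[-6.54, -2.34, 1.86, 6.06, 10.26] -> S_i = -6.54 + 4.20*i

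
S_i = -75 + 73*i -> [-75, -2, 71, 144, 217]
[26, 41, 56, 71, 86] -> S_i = 26 + 15*i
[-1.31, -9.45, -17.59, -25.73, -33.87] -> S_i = -1.31 + -8.14*i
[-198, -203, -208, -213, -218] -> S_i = -198 + -5*i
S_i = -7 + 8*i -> [-7, 1, 9, 17, 25]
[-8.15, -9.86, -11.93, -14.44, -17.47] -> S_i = -8.15*1.21^i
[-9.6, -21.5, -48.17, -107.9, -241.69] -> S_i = -9.60*2.24^i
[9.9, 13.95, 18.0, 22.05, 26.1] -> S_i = 9.90 + 4.05*i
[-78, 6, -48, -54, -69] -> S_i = Random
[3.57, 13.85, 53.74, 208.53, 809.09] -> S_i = 3.57*3.88^i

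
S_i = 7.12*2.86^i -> [7.12, 20.36, 58.24, 166.56, 476.37]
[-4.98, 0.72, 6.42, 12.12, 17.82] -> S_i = -4.98 + 5.70*i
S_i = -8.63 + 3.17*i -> [-8.63, -5.46, -2.29, 0.88, 4.05]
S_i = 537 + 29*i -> [537, 566, 595, 624, 653]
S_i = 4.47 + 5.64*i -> [4.47, 10.11, 15.75, 21.39, 27.03]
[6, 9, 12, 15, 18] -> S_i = 6 + 3*i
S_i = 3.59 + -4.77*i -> [3.59, -1.18, -5.95, -10.72, -15.49]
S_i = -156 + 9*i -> [-156, -147, -138, -129, -120]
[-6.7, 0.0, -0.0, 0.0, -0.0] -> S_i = -6.70*-0.00^i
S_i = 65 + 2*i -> [65, 67, 69, 71, 73]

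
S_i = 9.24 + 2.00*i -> [9.24, 11.24, 13.24, 15.24, 17.24]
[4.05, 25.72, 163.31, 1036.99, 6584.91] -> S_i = 4.05*6.35^i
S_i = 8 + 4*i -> [8, 12, 16, 20, 24]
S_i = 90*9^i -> [90, 810, 7290, 65610, 590490]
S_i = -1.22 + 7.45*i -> [-1.22, 6.23, 13.68, 21.13, 28.58]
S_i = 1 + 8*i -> [1, 9, 17, 25, 33]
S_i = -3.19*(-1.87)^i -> [-3.19, 5.97, -11.16, 20.86, -39.01]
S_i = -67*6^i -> [-67, -402, -2412, -14472, -86832]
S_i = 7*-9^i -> [7, -63, 567, -5103, 45927]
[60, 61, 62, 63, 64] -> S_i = 60 + 1*i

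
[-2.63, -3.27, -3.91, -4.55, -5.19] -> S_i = -2.63 + -0.64*i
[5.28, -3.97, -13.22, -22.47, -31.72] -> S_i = 5.28 + -9.25*i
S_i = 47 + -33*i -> [47, 14, -19, -52, -85]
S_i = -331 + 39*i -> [-331, -292, -253, -214, -175]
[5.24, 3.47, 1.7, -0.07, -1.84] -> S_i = 5.24 + -1.77*i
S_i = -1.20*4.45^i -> [-1.2, -5.34, -23.76, -105.75, -470.57]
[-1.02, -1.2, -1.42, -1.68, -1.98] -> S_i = -1.02*1.18^i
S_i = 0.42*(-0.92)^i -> [0.42, -0.39, 0.36, -0.33, 0.3]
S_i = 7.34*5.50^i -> [7.34, 40.37, 222.04, 1221.19, 6716.56]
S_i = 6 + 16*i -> [6, 22, 38, 54, 70]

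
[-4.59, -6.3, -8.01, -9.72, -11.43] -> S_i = -4.59 + -1.71*i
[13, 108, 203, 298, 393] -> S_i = 13 + 95*i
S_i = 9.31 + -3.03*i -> [9.31, 6.28, 3.25, 0.22, -2.81]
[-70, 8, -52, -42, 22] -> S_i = Random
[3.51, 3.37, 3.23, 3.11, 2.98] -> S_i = 3.51*0.96^i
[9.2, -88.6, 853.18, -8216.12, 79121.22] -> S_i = 9.20*(-9.63)^i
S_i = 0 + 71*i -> [0, 71, 142, 213, 284]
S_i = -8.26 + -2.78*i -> [-8.26, -11.04, -13.82, -16.6, -19.38]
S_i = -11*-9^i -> [-11, 99, -891, 8019, -72171]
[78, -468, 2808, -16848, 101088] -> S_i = 78*-6^i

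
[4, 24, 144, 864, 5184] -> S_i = 4*6^i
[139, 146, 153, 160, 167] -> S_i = 139 + 7*i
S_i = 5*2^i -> [5, 10, 20, 40, 80]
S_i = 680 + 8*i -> [680, 688, 696, 704, 712]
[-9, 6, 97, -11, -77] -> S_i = Random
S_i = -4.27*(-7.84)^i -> [-4.27, 33.48, -262.46, 2057.67, -16132.15]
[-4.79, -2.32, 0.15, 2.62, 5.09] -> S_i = -4.79 + 2.47*i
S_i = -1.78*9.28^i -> [-1.78, -16.52, -153.29, -1422.54, -13201.15]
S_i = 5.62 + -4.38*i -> [5.62, 1.24, -3.14, -7.52, -11.9]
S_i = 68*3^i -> [68, 204, 612, 1836, 5508]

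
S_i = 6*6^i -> [6, 36, 216, 1296, 7776]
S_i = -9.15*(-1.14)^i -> [-9.15, 10.43, -11.89, 13.56, -15.45]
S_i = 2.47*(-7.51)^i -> [2.47, -18.55, 139.31, -1046.2, 7857.0]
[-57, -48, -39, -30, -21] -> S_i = -57 + 9*i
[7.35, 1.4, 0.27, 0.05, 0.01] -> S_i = 7.35*0.19^i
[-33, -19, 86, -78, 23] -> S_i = Random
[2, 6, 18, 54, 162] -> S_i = 2*3^i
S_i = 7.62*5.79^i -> [7.62, 44.12, 255.45, 1479.08, 8563.85]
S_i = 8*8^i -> [8, 64, 512, 4096, 32768]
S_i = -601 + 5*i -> [-601, -596, -591, -586, -581]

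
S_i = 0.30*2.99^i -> [0.3, 0.9, 2.68, 8.02, 23.98]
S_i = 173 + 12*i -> [173, 185, 197, 209, 221]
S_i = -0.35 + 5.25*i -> [-0.35, 4.9, 10.15, 15.4, 20.65]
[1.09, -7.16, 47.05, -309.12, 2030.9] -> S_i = 1.09*(-6.57)^i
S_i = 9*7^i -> [9, 63, 441, 3087, 21609]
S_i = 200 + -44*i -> [200, 156, 112, 68, 24]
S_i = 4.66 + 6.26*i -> [4.66, 10.92, 17.18, 23.44, 29.7]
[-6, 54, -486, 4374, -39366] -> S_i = -6*-9^i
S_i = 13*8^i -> [13, 104, 832, 6656, 53248]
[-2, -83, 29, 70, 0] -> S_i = Random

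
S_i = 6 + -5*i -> [6, 1, -4, -9, -14]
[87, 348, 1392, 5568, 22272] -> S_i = 87*4^i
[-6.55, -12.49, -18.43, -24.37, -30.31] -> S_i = -6.55 + -5.94*i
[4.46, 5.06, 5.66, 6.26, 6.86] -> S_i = 4.46 + 0.60*i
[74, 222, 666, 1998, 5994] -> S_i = 74*3^i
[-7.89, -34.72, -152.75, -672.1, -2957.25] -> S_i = -7.89*4.40^i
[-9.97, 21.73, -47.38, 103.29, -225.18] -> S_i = -9.97*(-2.18)^i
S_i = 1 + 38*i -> [1, 39, 77, 115, 153]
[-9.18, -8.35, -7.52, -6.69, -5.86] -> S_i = -9.18 + 0.83*i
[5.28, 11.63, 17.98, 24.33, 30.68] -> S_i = 5.28 + 6.35*i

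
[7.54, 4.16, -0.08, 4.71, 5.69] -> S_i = Random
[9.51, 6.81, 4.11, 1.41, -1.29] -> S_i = 9.51 + -2.70*i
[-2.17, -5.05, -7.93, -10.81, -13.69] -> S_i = -2.17 + -2.88*i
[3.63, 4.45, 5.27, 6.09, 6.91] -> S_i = 3.63 + 0.82*i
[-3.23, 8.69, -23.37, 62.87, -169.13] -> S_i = -3.23*(-2.69)^i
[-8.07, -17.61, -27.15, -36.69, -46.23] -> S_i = -8.07 + -9.54*i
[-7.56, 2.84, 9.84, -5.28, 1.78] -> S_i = Random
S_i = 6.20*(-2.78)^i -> [6.2, -17.24, 47.92, -133.21, 370.31]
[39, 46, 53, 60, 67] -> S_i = 39 + 7*i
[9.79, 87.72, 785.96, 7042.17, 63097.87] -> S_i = 9.79*8.96^i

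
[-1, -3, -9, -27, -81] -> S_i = -1*3^i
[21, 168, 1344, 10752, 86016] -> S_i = 21*8^i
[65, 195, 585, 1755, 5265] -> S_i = 65*3^i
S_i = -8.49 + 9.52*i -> [-8.49, 1.03, 10.55, 20.07, 29.59]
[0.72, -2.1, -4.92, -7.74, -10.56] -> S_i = 0.72 + -2.82*i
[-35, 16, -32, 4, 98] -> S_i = Random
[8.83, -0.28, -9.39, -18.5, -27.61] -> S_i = 8.83 + -9.11*i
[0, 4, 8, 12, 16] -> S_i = 0 + 4*i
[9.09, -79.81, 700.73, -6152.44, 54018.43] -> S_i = 9.09*(-8.78)^i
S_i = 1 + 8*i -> [1, 9, 17, 25, 33]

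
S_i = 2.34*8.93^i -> [2.34, 20.9, 186.6, 1666.37, 14880.64]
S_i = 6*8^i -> [6, 48, 384, 3072, 24576]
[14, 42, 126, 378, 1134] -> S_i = 14*3^i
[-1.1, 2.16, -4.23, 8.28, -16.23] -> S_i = -1.10*(-1.96)^i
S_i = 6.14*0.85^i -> [6.14, 5.22, 4.44, 3.77, 3.21]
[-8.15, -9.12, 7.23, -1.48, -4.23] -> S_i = Random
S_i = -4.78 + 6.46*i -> [-4.78, 1.68, 8.14, 14.6, 21.06]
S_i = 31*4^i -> [31, 124, 496, 1984, 7936]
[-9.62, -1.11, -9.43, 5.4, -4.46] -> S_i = Random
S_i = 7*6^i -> [7, 42, 252, 1512, 9072]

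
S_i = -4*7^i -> [-4, -28, -196, -1372, -9604]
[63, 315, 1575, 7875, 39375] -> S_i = 63*5^i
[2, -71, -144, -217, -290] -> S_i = 2 + -73*i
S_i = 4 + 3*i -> [4, 7, 10, 13, 16]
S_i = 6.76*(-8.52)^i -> [6.76, -57.6, 490.71, -4180.86, 35620.92]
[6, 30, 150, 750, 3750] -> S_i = 6*5^i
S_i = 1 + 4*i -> [1, 5, 9, 13, 17]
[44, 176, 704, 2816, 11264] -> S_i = 44*4^i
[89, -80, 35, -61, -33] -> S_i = Random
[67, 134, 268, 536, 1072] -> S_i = 67*2^i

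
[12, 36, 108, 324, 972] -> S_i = 12*3^i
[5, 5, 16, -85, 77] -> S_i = Random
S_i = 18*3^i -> [18, 54, 162, 486, 1458]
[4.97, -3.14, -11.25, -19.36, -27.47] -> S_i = 4.97 + -8.11*i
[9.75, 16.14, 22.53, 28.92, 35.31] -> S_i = 9.75 + 6.39*i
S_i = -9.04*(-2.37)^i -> [-9.04, 21.42, -50.78, 120.34, -285.21]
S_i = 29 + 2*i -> [29, 31, 33, 35, 37]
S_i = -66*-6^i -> [-66, 396, -2376, 14256, -85536]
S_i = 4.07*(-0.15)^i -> [4.07, -0.61, 0.09, -0.01, 0.0]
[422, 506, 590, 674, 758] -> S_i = 422 + 84*i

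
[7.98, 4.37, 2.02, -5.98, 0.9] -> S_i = Random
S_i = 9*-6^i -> [9, -54, 324, -1944, 11664]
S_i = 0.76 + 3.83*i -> [0.76, 4.59, 8.42, 12.25, 16.08]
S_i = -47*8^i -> [-47, -376, -3008, -24064, -192512]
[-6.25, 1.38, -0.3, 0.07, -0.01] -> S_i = -6.25*(-0.22)^i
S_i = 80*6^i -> [80, 480, 2880, 17280, 103680]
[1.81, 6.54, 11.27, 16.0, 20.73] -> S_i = 1.81 + 4.73*i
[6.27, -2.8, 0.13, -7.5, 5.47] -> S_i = Random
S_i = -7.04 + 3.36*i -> [-7.04, -3.68, -0.32, 3.04, 6.4]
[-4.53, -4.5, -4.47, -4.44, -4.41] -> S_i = -4.53 + 0.03*i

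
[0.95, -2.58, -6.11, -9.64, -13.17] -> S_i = 0.95 + -3.53*i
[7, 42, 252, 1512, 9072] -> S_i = 7*6^i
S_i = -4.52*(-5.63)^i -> [-4.52, 25.45, -143.27, 806.61, -4541.21]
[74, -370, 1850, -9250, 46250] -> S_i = 74*-5^i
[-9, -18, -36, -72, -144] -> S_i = -9*2^i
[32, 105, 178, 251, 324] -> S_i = 32 + 73*i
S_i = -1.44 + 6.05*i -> [-1.44, 4.61, 10.66, 16.71, 22.76]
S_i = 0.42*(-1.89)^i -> [0.42, -0.79, 1.5, -2.84, 5.36]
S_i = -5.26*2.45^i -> [-5.26, -12.89, -31.57, -77.35, -189.52]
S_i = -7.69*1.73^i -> [-7.69, -13.3, -23.02, -39.82, -68.88]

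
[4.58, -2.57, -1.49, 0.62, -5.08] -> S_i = Random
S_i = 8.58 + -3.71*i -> [8.58, 4.87, 1.16, -2.55, -6.26]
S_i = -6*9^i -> [-6, -54, -486, -4374, -39366]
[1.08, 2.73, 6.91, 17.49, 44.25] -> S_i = 1.08*2.53^i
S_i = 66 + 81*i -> [66, 147, 228, 309, 390]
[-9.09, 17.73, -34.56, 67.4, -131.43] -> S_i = -9.09*(-1.95)^i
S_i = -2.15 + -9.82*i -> [-2.15, -11.97, -21.79, -31.61, -41.43]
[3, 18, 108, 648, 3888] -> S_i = 3*6^i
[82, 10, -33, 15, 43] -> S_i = Random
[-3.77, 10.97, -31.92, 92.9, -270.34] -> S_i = -3.77*(-2.91)^i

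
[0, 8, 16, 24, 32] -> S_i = 0 + 8*i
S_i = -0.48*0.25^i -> [-0.48, -0.12, -0.03, -0.01, -0.0]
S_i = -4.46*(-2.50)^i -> [-4.46, 11.15, -27.88, 69.69, -174.22]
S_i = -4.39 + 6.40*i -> [-4.39, 2.01, 8.41, 14.81, 21.21]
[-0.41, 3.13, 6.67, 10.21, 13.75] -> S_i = -0.41 + 3.54*i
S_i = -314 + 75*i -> [-314, -239, -164, -89, -14]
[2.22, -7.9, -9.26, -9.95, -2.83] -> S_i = Random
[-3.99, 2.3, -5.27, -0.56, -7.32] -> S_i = Random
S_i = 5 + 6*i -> [5, 11, 17, 23, 29]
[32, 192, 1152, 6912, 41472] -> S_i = 32*6^i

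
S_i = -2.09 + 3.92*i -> [-2.09, 1.83, 5.75, 9.67, 13.59]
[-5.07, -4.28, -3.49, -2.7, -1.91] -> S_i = -5.07 + 0.79*i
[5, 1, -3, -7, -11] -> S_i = 5 + -4*i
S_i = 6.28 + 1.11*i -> [6.28, 7.39, 8.5, 9.61, 10.72]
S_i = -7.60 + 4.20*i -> [-7.6, -3.4, 0.8, 5.0, 9.2]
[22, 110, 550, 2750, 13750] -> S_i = 22*5^i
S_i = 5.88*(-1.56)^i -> [5.88, -9.17, 14.31, -22.32, 34.82]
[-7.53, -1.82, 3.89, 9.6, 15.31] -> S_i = -7.53 + 5.71*i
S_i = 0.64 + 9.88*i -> [0.64, 10.52, 20.4, 30.28, 40.16]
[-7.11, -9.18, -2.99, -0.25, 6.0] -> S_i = Random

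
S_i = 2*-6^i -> [2, -12, 72, -432, 2592]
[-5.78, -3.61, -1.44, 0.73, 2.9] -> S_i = -5.78 + 2.17*i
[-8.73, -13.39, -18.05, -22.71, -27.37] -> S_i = -8.73 + -4.66*i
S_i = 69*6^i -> [69, 414, 2484, 14904, 89424]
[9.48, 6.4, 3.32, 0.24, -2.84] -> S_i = 9.48 + -3.08*i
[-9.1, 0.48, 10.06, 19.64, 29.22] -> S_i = -9.10 + 9.58*i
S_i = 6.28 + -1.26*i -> [6.28, 5.02, 3.76, 2.5, 1.24]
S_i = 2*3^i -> [2, 6, 18, 54, 162]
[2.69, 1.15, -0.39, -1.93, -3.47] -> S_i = 2.69 + -1.54*i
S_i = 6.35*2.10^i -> [6.35, 13.34, 28.0, 58.81, 123.5]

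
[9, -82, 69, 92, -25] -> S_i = Random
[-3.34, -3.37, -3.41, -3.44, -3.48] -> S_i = -3.34*1.01^i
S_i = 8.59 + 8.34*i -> [8.59, 16.93, 25.27, 33.61, 41.95]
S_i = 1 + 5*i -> [1, 6, 11, 16, 21]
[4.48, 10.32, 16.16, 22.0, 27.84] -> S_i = 4.48 + 5.84*i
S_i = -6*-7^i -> [-6, 42, -294, 2058, -14406]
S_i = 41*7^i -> [41, 287, 2009, 14063, 98441]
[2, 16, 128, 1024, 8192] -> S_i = 2*8^i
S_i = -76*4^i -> [-76, -304, -1216, -4864, -19456]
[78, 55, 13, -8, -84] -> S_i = Random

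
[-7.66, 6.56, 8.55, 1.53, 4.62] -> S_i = Random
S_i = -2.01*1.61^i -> [-2.01, -3.24, -5.21, -8.39, -13.51]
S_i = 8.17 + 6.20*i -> [8.17, 14.37, 20.57, 26.77, 32.97]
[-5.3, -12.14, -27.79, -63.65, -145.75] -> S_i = -5.30*2.29^i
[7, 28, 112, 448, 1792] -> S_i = 7*4^i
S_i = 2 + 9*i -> [2, 11, 20, 29, 38]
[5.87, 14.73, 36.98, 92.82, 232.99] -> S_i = 5.87*2.51^i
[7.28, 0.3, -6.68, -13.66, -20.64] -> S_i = 7.28 + -6.98*i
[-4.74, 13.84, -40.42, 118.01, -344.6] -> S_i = -4.74*(-2.92)^i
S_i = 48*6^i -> [48, 288, 1728, 10368, 62208]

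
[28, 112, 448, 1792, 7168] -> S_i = 28*4^i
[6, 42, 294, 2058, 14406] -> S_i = 6*7^i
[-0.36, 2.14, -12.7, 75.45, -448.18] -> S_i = -0.36*(-5.94)^i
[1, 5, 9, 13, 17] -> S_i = 1 + 4*i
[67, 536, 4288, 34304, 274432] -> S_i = 67*8^i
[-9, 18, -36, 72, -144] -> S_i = -9*-2^i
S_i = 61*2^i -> [61, 122, 244, 488, 976]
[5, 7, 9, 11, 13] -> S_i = 5 + 2*i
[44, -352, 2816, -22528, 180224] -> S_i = 44*-8^i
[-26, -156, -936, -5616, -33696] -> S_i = -26*6^i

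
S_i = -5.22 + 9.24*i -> [-5.22, 4.02, 13.26, 22.5, 31.74]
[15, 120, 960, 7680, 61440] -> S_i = 15*8^i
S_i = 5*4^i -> [5, 20, 80, 320, 1280]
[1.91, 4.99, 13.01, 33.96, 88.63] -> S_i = 1.91*2.61^i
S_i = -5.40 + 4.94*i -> [-5.4, -0.46, 4.48, 9.42, 14.36]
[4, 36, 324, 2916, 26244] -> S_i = 4*9^i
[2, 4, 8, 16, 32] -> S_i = 2*2^i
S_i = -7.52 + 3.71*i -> [-7.52, -3.81, -0.1, 3.61, 7.32]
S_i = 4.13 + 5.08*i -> [4.13, 9.21, 14.29, 19.37, 24.45]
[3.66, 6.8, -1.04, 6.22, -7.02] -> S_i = Random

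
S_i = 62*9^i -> [62, 558, 5022, 45198, 406782]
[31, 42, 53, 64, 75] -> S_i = 31 + 11*i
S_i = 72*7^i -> [72, 504, 3528, 24696, 172872]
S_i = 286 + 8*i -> [286, 294, 302, 310, 318]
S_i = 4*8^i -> [4, 32, 256, 2048, 16384]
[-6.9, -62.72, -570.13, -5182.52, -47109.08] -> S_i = -6.90*9.09^i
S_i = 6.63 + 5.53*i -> [6.63, 12.16, 17.69, 23.22, 28.75]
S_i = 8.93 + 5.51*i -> [8.93, 14.44, 19.95, 25.46, 30.97]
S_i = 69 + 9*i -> [69, 78, 87, 96, 105]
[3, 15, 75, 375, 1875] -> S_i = 3*5^i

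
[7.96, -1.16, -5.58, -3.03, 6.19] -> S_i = Random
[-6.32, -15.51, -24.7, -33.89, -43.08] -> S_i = -6.32 + -9.19*i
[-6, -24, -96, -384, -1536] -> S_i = -6*4^i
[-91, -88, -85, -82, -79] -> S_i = -91 + 3*i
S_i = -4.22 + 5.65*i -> [-4.22, 1.43, 7.08, 12.73, 18.38]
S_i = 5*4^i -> [5, 20, 80, 320, 1280]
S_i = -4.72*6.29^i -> [-4.72, -29.69, -186.74, -1174.61, -7388.3]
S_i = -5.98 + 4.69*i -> [-5.98, -1.29, 3.4, 8.09, 12.78]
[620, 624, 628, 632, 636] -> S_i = 620 + 4*i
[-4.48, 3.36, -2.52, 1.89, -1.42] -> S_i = -4.48*(-0.75)^i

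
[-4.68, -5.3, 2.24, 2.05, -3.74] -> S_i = Random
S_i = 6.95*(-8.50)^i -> [6.95, -59.08, 502.14, -4268.17, 36279.43]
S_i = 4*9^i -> [4, 36, 324, 2916, 26244]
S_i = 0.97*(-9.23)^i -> [0.97, -8.95, 82.64, -762.74, 7040.1]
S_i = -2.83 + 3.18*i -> [-2.83, 0.35, 3.53, 6.71, 9.89]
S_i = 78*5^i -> [78, 390, 1950, 9750, 48750]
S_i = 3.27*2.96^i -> [3.27, 9.68, 28.65, 84.81, 251.02]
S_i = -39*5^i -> [-39, -195, -975, -4875, -24375]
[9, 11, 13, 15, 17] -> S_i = 9 + 2*i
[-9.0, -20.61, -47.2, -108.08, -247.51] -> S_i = -9.00*2.29^i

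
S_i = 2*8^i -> [2, 16, 128, 1024, 8192]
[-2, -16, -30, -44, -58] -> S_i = -2 + -14*i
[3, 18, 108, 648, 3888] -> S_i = 3*6^i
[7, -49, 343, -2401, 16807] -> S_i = 7*-7^i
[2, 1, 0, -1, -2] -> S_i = 2 + -1*i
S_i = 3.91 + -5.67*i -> [3.91, -1.76, -7.43, -13.1, -18.77]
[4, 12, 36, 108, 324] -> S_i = 4*3^i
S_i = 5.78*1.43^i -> [5.78, 8.27, 11.82, 16.9, 24.17]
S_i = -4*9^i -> [-4, -36, -324, -2916, -26244]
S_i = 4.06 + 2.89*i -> [4.06, 6.95, 9.84, 12.73, 15.62]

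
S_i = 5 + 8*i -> [5, 13, 21, 29, 37]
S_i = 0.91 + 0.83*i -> [0.91, 1.74, 2.57, 3.4, 4.23]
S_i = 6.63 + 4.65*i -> [6.63, 11.28, 15.93, 20.58, 25.23]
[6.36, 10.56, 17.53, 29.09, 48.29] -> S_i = 6.36*1.66^i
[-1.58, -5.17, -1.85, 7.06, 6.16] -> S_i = Random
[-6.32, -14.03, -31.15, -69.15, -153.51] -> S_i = -6.32*2.22^i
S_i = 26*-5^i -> [26, -130, 650, -3250, 16250]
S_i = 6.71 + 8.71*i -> [6.71, 15.42, 24.13, 32.84, 41.55]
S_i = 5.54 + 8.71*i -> [5.54, 14.25, 22.96, 31.67, 40.38]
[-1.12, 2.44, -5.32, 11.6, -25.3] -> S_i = -1.12*(-2.18)^i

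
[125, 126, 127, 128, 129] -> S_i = 125 + 1*i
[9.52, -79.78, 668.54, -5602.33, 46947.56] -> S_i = 9.52*(-8.38)^i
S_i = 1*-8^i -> [1, -8, 64, -512, 4096]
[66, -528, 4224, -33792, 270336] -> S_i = 66*-8^i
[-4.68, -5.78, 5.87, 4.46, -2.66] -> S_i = Random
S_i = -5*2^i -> [-5, -10, -20, -40, -80]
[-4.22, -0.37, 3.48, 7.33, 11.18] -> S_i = -4.22 + 3.85*i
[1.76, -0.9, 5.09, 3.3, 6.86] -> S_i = Random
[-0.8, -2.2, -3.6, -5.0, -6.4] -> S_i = -0.80 + -1.40*i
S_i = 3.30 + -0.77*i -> [3.3, 2.53, 1.76, 0.99, 0.22]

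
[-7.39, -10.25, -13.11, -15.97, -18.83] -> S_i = -7.39 + -2.86*i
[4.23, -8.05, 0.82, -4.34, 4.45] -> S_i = Random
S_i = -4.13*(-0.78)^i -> [-4.13, 3.22, -2.51, 1.96, -1.53]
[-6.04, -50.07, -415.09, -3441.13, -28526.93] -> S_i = -6.04*8.29^i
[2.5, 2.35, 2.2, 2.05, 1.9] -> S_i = 2.50 + -0.15*i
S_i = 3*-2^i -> [3, -6, 12, -24, 48]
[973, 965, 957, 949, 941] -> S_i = 973 + -8*i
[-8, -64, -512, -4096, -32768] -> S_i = -8*8^i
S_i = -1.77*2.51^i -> [-1.77, -4.44, -11.15, -27.99, -70.25]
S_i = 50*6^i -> [50, 300, 1800, 10800, 64800]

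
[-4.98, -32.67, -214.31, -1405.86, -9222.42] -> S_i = -4.98*6.56^i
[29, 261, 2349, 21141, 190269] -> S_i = 29*9^i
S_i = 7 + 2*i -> [7, 9, 11, 13, 15]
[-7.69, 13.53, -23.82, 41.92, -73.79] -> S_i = -7.69*(-1.76)^i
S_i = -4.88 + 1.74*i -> [-4.88, -3.14, -1.4, 0.34, 2.08]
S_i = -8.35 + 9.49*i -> [-8.35, 1.14, 10.63, 20.12, 29.61]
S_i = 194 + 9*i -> [194, 203, 212, 221, 230]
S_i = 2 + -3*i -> [2, -1, -4, -7, -10]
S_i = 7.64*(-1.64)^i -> [7.64, -12.53, 20.55, -33.7, 55.27]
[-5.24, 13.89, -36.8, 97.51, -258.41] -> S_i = -5.24*(-2.65)^i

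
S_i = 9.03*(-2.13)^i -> [9.03, -19.23, 40.97, -87.26, 185.87]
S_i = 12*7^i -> [12, 84, 588, 4116, 28812]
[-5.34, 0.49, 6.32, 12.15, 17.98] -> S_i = -5.34 + 5.83*i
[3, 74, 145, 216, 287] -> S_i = 3 + 71*i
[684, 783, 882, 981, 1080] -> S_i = 684 + 99*i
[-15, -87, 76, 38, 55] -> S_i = Random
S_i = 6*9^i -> [6, 54, 486, 4374, 39366]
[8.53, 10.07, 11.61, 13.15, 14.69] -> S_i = 8.53 + 1.54*i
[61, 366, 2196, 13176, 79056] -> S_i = 61*6^i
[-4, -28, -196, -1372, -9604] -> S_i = -4*7^i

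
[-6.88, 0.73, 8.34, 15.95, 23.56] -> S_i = -6.88 + 7.61*i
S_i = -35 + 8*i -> [-35, -27, -19, -11, -3]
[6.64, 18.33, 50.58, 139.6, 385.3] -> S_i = 6.64*2.76^i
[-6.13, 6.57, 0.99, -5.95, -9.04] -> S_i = Random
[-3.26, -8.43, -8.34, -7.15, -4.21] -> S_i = Random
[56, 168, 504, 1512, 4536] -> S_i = 56*3^i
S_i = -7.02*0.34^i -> [-7.02, -2.39, -0.81, -0.28, -0.09]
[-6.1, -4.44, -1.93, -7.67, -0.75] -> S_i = Random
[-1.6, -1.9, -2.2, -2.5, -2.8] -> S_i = -1.60 + -0.30*i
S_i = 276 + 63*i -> [276, 339, 402, 465, 528]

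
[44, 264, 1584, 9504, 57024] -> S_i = 44*6^i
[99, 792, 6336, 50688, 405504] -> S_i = 99*8^i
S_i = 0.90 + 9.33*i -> [0.9, 10.23, 19.56, 28.89, 38.22]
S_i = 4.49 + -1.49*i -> [4.49, 3.0, 1.51, 0.02, -1.47]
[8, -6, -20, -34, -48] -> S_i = 8 + -14*i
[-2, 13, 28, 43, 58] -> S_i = -2 + 15*i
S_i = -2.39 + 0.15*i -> [-2.39, -2.24, -2.09, -1.94, -1.79]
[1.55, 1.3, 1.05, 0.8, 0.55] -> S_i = 1.55 + -0.25*i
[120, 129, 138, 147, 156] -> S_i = 120 + 9*i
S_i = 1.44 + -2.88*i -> [1.44, -1.44, -4.32, -7.2, -10.08]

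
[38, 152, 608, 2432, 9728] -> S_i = 38*4^i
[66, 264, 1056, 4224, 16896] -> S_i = 66*4^i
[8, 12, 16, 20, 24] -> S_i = 8 + 4*i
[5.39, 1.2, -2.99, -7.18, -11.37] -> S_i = 5.39 + -4.19*i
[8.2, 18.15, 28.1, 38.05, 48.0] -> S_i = 8.20 + 9.95*i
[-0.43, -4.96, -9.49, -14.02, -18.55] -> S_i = -0.43 + -4.53*i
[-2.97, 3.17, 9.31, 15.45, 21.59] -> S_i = -2.97 + 6.14*i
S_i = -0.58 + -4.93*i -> [-0.58, -5.51, -10.44, -15.37, -20.3]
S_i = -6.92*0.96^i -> [-6.92, -6.64, -6.38, -6.12, -5.88]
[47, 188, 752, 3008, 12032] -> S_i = 47*4^i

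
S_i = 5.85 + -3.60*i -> [5.85, 2.25, -1.35, -4.95, -8.55]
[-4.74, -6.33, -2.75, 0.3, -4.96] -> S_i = Random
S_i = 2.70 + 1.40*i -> [2.7, 4.1, 5.5, 6.9, 8.3]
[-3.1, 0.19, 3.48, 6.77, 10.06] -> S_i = -3.10 + 3.29*i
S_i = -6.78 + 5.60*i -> [-6.78, -1.18, 4.42, 10.02, 15.62]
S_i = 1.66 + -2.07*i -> [1.66, -0.41, -2.48, -4.55, -6.62]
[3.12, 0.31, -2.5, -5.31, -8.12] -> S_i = 3.12 + -2.81*i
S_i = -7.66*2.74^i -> [-7.66, -20.99, -57.51, -157.57, -431.75]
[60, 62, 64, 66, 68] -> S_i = 60 + 2*i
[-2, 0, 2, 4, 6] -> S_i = -2 + 2*i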